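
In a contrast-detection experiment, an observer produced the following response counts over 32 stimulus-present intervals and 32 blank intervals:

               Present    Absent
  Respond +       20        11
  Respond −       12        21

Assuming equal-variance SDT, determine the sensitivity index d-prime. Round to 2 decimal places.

d-prime = 0.72

H = 20/32 = 0.6250
FA = 11/32 = 0.3438
z(H) = 0.319
z(FA) = -0.402
d' = z(H) − z(FA) = 0.319 − (-0.402) = 0.721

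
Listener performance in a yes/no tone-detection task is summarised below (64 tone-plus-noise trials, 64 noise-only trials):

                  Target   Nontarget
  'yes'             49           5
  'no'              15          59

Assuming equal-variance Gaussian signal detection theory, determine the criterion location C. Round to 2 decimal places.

H = 49/64 = 0.7656
FA = 5/64 = 0.0781
z(0.7656) = 0.7244, z(0.0781) = -1.4180
c = −½·[z(H) + z(FA)] = −0.5 × (0.7244 + (-1.4180)) = 0.3468

C = 0.35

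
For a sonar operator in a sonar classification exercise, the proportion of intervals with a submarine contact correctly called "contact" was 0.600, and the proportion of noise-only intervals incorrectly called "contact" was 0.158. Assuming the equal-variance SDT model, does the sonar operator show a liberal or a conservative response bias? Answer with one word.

conservative

z(H) = 0.253, z(FA) = -1.003
c = −½·(z(H) + z(FA)) = 0.375
c > 0 → conservative criterion (biased toward responding “no”).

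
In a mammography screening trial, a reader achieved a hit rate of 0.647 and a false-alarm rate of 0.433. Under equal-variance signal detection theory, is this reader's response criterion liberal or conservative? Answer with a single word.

liberal

z(H) = 0.377, z(FA) = -0.169
c = −½·(z(H) + z(FA)) = -0.104
c < 0 → liberal criterion (biased toward responding “yes”).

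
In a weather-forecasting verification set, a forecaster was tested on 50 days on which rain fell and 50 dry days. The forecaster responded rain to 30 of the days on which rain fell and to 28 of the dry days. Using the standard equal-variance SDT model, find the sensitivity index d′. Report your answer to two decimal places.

d′ = 0.10

H = 30/50 = 0.6000
FA = 28/50 = 0.5600
z(0.6000) = 0.253, z(0.5600) = 0.151
d' = z(H) − z(FA) = 0.253 − 0.151 = 0.102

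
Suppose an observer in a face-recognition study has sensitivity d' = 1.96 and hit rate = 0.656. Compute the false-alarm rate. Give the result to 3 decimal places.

z(hit rate) = z(0.656) = 0.4016
z(FA) = z(H) − d' = 0.4016 − 1.96 = -1.5584
false-alarm rate = Φ(-1.5584) = 0.0596

false-alarm rate = 0.060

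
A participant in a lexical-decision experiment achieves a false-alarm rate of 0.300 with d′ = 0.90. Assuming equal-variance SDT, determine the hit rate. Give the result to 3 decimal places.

z(false-alarm rate) = z(0.300) = -0.5244
z(H) = z(FA) + d' = -0.5244 + 0.90 = 0.3756
hit rate = Φ(0.3756) = 0.6464

hit rate = 0.646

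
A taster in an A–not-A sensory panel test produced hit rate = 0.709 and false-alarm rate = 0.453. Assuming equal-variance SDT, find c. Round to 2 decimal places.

z(H) = z(0.709) = 0.5505
z(FA) = z(0.453) = -0.1181
c = −½·[z(H) + z(FA)] = −0.5 × (0.5505 + (-0.1181)) = -0.2162
c < 0: the taster has a liberal response bias.

c = -0.22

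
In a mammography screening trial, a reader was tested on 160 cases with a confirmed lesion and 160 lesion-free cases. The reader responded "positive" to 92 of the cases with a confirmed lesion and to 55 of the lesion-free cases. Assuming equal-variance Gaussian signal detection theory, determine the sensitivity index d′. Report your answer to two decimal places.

d′ = 0.59

H = 92/160 = 0.5750
FA = 55/160 = 0.3438
z(H) = z(0.5750) = 0.1891
z(FA) = z(0.3438) = -0.4021
d' = z(H) − z(FA) = 0.1891 − (-0.4021) = 0.5912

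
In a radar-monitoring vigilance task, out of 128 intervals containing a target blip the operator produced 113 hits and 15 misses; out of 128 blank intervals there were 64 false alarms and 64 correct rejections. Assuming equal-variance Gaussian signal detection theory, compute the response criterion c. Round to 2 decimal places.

H = 113/128 = 0.8828
FA = 64/128 = 0.5000
z(H) = z(0.8828) = 1.189
z(FA) = z(0.5000) = 0.000
c = −½·[z(H) + z(FA)] = −0.5 × (1.189 + 0.000) = -0.5945

c = -0.59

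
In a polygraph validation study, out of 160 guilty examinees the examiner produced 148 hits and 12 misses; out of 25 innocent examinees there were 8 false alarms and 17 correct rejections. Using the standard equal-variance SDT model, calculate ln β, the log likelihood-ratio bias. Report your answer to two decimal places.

ln β = -0.93

H = 148/160 = 0.9250
FA = 8/25 = 0.3200
Φ⁻¹(H) = Φ⁻¹(0.9250) = 1.440
Φ⁻¹(FA) = Φ⁻¹(0.3200) = -0.468
ln β = −½·[z(H)² − z(FA)²] = −0.5 × (2.074 − 0.219) = -0.9275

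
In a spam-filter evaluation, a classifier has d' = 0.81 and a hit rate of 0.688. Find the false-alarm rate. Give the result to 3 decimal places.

false-alarm rate = 0.375

z(hit rate) = z(0.688) = 0.4902
z(FA) = z(H) − d' = 0.4902 − 0.81 = -0.3198
false-alarm rate = Φ(-0.3198) = 0.3746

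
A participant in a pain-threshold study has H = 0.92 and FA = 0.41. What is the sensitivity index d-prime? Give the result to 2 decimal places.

d-prime = 1.63

z(0.92) = 1.405, z(0.41) = -0.228
d' = z(H) − z(FA) = 1.405 − (-0.228) = 1.633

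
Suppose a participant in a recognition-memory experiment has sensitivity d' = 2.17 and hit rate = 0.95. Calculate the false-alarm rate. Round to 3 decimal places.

z(hit rate) = z(0.95) = 1.6449
z(FA) = z(H) − d' = 1.6449 − 2.17 = -0.5251
false-alarm rate = Φ(-0.5251) = 0.2998

false-alarm rate = 0.300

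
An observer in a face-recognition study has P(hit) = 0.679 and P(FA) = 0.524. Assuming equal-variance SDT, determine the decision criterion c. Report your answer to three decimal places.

z(H) = z(0.679) = 0.4649
z(FA) = z(0.524) = 0.0602
c = −½·[z(H) + z(FA)] = −0.5 × (0.4649 + 0.0602) = -0.26255

c = -0.263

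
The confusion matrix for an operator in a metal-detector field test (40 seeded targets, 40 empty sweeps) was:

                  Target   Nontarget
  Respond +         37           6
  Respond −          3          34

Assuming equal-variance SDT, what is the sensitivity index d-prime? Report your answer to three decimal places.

H = 37/40 = 0.9250
FA = 6/40 = 0.1500
Φ⁻¹(0.9250) = 1.4395, Φ⁻¹(0.1500) = -1.0364
d' = z(H) − z(FA) = 1.4395 − (-1.0364) = 2.4759

d-prime = 2.476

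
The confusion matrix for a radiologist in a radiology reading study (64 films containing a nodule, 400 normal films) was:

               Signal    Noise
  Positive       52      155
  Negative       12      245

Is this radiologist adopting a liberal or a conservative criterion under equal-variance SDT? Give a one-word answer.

liberal

z(H) = 0.887, z(FA) = -0.286
c = −½·(z(H) + z(FA)) = -0.3005
c < 0 → liberal criterion (biased toward responding “yes”).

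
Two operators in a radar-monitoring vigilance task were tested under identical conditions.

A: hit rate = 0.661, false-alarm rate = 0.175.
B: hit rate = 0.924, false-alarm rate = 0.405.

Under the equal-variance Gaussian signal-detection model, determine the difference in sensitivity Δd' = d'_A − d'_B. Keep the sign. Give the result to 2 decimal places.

Δd' = -0.32

A: z(0.661) = 0.415, z(0.175) = -0.935, d' = 1.350
B: z(0.924) = 1.433, z(0.405) = -0.240, d' = 1.673
Δd' = d'_A − d'_B = 1.350 − 1.673 = -0.323
B has the higher sensitivity.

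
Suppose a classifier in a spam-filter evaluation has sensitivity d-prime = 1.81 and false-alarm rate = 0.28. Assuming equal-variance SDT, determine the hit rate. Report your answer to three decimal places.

z(false-alarm rate) = z(0.28) = -0.5828
z(H) = z(FA) + d' = -0.5828 + 1.81 = 1.2272
hit rate = Φ(1.2272) = 0.8901

hit rate = 0.890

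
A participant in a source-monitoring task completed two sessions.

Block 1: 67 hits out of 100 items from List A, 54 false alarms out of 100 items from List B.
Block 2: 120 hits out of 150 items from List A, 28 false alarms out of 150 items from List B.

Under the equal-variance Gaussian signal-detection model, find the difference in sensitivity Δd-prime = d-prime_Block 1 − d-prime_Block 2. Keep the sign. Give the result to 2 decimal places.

Δd-prime = -1.39

Block 1: z(0.6700) = 0.440, z(0.5400) = 0.100, d' = 0.340
Block 2: z(0.8000) = 0.842, z(0.1867) = -0.890, d' = 1.732
Δd' = d'_Block 1 − d'_Block 2 = 0.340 − 1.732 = -1.392
Block 2 has the higher sensitivity.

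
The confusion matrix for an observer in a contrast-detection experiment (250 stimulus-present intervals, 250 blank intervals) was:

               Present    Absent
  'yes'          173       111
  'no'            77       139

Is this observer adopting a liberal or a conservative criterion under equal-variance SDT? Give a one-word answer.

z(H) = 0.502, z(FA) = -0.141
c = −½·(z(H) + z(FA)) = -0.1805
c < 0 → liberal criterion (biased toward responding “yes”).

liberal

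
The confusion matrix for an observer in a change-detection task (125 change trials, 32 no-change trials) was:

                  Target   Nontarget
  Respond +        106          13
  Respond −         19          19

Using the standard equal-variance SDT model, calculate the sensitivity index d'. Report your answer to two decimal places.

H = 106/125 = 0.8480
FA = 13/32 = 0.4062
z(H) = 1.0279
z(FA) = -0.2373
d' = z(H) − z(FA) = 1.0279 − (-0.2373) = 1.2652

d' = 1.27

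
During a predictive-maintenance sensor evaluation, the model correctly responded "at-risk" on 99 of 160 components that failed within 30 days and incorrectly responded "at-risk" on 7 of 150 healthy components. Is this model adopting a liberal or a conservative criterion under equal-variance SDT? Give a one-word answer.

z(H) = 0.302, z(FA) = -1.678
c = −½·(z(H) + z(FA)) = 0.688
c > 0 → conservative criterion (biased toward responding “no”).

conservative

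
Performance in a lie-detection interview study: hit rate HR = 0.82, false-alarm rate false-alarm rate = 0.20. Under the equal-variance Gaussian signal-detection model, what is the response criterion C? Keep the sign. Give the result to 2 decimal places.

C = -0.04

Φ⁻¹(H) = 0.9154
Φ⁻¹(FA) = -0.8416
c = −½·[z(H) + z(FA)] = −0.5 × (0.9154 + (-0.8416)) = -0.0369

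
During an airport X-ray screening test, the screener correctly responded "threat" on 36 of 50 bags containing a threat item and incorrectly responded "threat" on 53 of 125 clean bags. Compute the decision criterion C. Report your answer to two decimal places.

H = 36/50 = 0.7200
FA = 53/125 = 0.4240
z(H) = z(0.7200) = 0.583
z(FA) = z(0.4240) = -0.192
c = −½·[z(H) + z(FA)] = −0.5 × (0.583 + (-0.192)) = -0.1955
c < 0: the screener has a liberal response bias.

C = -0.20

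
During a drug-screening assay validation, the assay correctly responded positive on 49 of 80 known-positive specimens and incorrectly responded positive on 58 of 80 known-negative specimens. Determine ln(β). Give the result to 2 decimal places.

H = 49/80 = 0.6125
FA = 58/80 = 0.7250
z(H) = 0.286
z(FA) = 0.598
ln β = −½·[z(H)² − z(FA)²] = −0.5 × (0.082 − 0.358) = 0.138

ln β = 0.14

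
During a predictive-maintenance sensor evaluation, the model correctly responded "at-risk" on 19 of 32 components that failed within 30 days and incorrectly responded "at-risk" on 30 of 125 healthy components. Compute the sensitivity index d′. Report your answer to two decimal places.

H = 19/32 = 0.5938
FA = 30/125 = 0.2400
Φ⁻¹(H) = 0.2373
Φ⁻¹(FA) = -0.7063
d' = z(H) − z(FA) = 0.2373 − (-0.7063) = 0.9436

d′ = 0.94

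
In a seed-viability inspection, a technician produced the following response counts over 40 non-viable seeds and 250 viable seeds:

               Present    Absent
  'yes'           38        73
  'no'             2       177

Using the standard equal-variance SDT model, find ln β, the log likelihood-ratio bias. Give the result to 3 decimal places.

H = 38/40 = 0.9500
FA = 73/250 = 0.2920
z(0.9500) = 1.6449, z(0.2920) = -0.5476
ln β = −½·[z(H)² − z(FA)²] = −0.5 × (2.7057 − 0.2999) = -1.2029

ln β = -1.203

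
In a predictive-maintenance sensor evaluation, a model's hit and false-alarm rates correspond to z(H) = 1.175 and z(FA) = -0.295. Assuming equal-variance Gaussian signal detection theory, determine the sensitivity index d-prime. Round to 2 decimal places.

d-prime = 1.47

d' = z(H) − z(FA) = 1.175 − (-0.295) = 1.470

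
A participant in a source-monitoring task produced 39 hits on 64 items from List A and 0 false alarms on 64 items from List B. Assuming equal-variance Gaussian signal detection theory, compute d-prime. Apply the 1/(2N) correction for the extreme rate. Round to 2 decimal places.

The false-alarm rate is 0/64 = 0, so apply the 1/(2N) correction: FA → 1/(2·64) = 0.00781.
z(H) = z(0.60938) = 0.278
z(FA) = z(0.00781) = -2.418
d' = 0.278 − (-2.418) = 2.696

d-prime = 2.70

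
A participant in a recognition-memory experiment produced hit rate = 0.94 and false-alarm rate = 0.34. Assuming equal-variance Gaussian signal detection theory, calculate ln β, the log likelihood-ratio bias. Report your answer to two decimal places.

ln β = -1.12

z(H) = z(0.94) = 1.555
z(FA) = z(0.34) = -0.412
ln β = −½·[z(H)² − z(FA)²] = −0.5 × (2.418 − 0.170) = -1.124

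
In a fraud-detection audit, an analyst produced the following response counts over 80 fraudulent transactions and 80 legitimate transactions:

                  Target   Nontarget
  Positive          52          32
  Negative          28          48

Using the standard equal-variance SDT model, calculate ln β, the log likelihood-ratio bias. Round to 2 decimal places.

H = 52/80 = 0.6500
FA = 32/80 = 0.4000
z(0.6500) = 0.385, z(0.4000) = -0.253
ln β = −½·[z(H)² − z(FA)²] = −0.5 × (0.148 − 0.064) = -0.042

ln β = -0.04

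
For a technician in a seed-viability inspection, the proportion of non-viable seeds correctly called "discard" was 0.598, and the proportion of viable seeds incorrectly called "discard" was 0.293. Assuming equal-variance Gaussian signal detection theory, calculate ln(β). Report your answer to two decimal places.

z(0.598) = 0.248, z(0.293) = -0.545
ln β = −½·[z(H)² − z(FA)²] = −0.5 × (0.062 − 0.297) = 0.1175

ln β = 0.12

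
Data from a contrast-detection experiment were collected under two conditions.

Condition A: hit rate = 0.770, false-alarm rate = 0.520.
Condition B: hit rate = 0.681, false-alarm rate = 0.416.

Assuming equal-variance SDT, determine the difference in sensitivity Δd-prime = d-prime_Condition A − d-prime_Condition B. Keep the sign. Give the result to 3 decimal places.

Condition A: z(0.770) = 0.7388, z(0.520) = 0.0502, d' = 0.6886
Condition B: z(0.681) = 0.4705, z(0.416) = -0.2121, d' = 0.6826
Δd' = d'_Condition A − d'_Condition B = 0.6886 − 0.6826 = 0.0060
Condition A has the higher sensitivity.

Δd-prime = 0.006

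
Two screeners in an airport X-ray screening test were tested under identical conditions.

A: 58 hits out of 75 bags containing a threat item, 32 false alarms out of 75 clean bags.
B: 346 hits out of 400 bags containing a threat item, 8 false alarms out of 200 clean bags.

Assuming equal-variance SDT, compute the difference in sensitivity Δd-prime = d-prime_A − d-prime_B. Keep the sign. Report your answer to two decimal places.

Δd-prime = -1.92

A: z(0.7733) = 0.750, z(0.4267) = -0.185, d' = 0.935
B: z(0.8650) = 1.103, z(0.0400) = -1.751, d' = 2.854
Δd' = d'_A − d'_B = 0.935 − 2.854 = -1.919
B has the higher sensitivity.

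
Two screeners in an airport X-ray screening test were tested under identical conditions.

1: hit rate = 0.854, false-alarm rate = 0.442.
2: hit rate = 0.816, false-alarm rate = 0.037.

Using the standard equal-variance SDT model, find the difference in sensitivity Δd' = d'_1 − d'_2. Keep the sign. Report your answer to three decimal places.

1: z(0.854) = 1.0537, z(0.442) = -0.1459, d' = 1.1996
2: z(0.816) = 0.9002, z(0.037) = -1.7866, d' = 2.6868
Δd' = d'_1 − d'_2 = 1.1996 − 2.6868 = -1.4872
2 has the higher sensitivity.

Δd' = -1.487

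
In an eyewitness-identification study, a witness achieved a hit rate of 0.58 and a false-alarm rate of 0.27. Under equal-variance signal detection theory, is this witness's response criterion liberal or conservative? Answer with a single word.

conservative

z(H) = 0.202, z(FA) = -0.613
c = −½·(z(H) + z(FA)) = 0.2055
c > 0 → conservative criterion (biased toward responding “no”).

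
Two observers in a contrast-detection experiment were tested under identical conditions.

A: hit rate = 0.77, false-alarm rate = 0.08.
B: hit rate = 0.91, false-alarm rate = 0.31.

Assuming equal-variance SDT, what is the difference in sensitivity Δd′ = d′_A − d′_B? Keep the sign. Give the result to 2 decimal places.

A: z(0.77) = 0.739, z(0.08) = -1.405, d' = 2.144
B: z(0.91) = 1.341, z(0.31) = -0.496, d' = 1.837
Δd' = d'_A − d'_B = 2.144 − 1.837 = 0.307
A has the higher sensitivity.

Δd′ = 0.31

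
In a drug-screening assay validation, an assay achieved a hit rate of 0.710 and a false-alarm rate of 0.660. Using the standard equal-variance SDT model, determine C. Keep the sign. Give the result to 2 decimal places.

Φ⁻¹(H) = 0.5534
Φ⁻¹(FA) = 0.4125
c = −½·[z(H) + z(FA)] = −0.5 × (0.5534 + 0.4125) = -0.48295
c < 0: the assay has a liberal response bias.

C = -0.48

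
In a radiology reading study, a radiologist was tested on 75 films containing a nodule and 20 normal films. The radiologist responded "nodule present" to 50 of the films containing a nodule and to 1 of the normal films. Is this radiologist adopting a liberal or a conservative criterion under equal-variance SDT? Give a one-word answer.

z(H) = 0.431, z(FA) = -1.645
c = −½·(z(H) + z(FA)) = 0.607
c > 0 → conservative criterion (biased toward responding “no”).

conservative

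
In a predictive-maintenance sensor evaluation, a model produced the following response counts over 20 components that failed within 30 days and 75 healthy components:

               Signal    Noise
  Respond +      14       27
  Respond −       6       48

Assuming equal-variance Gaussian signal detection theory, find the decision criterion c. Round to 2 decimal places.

H = 14/20 = 0.7000
FA = 27/75 = 0.3600
Φ⁻¹(H) = Φ⁻¹(0.7000) = 0.5244
Φ⁻¹(FA) = Φ⁻¹(0.3600) = -0.3585
c = −½·[z(H) + z(FA)] = −0.5 × (0.5244 + (-0.3585)) = -0.08295

c = -0.08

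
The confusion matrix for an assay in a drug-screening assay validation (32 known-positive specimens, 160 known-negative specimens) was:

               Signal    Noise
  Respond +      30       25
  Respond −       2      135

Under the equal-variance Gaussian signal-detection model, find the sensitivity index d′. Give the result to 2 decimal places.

H = 30/32 = 0.9375
FA = 25/160 = 0.1562
Φ⁻¹(H) = Φ⁻¹(0.9375) = 1.5341
Φ⁻¹(FA) = Φ⁻¹(0.1562) = -1.0102
d' = z(H) − z(FA) = 1.5341 − (-1.0102) = 2.5443

d′ = 2.54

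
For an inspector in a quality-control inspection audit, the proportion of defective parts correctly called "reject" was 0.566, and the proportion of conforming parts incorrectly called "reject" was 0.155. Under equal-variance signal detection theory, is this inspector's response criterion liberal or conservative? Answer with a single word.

z(H) = 0.166, z(FA) = -1.015
c = −½·(z(H) + z(FA)) = 0.4245
c > 0 → conservative criterion (biased toward responding “no”).

conservative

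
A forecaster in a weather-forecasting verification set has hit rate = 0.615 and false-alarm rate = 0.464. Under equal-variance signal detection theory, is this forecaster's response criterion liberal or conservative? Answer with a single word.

z(H) = 0.292, z(FA) = -0.090
c = −½·(z(H) + z(FA)) = -0.101
c < 0 → liberal criterion (biased toward responding “yes”).

liberal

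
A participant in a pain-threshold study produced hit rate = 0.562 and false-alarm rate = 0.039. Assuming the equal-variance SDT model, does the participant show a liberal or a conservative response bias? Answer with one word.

z(H) = 0.156, z(FA) = -1.762
c = −½·(z(H) + z(FA)) = 0.803
c > 0 → conservative criterion (biased toward responding “no”).

conservative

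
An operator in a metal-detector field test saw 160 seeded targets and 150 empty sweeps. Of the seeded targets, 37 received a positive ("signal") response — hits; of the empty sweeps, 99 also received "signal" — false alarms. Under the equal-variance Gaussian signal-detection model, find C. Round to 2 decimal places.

C = 0.16

H = 37/160 = 0.2313
FA = 99/150 = 0.6600
z(0.2313) = -0.735, z(0.6600) = 0.412
c = −½·[z(H) + z(FA)] = −0.5 × (-0.735 + 0.412) = 0.1615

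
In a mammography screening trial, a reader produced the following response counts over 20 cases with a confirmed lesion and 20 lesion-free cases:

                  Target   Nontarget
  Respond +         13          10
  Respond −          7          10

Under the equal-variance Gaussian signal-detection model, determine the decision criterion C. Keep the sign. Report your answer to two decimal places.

C = -0.19

H = 13/20 = 0.6500
FA = 10/20 = 0.5000
Φ⁻¹(0.6500) = 0.385, Φ⁻¹(0.5000) = 0.000
c = −½·[z(H) + z(FA)] = −0.5 × (0.385 + 0.000) = -0.1925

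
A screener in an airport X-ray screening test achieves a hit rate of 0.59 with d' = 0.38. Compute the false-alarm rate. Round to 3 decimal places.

z(hit rate) = z(0.59) = 0.2275
z(FA) = z(H) − d' = 0.2275 − 0.38 = -0.1525
false-alarm rate = Φ(-0.1525) = 0.4394

false-alarm rate = 0.439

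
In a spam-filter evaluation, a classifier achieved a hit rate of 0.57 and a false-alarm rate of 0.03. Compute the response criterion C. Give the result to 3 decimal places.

z(H) = z(0.57) = 0.1764
z(FA) = z(0.03) = -1.8808
c = −½·[z(H) + z(FA)] = −0.5 × (0.1764 + (-1.8808)) = 0.8522
c > 0: the classifier has a conservative response bias.

C = 0.852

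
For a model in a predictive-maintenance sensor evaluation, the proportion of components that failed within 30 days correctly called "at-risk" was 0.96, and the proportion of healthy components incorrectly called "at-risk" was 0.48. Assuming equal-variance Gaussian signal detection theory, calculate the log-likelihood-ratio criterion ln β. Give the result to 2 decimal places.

z(H) = z(0.96) = 1.751
z(FA) = z(0.48) = -0.050
ln β = −½·[z(H)² − z(FA)²] = −0.5 × (3.066 − 0.003) = -1.5315

ln β = -1.53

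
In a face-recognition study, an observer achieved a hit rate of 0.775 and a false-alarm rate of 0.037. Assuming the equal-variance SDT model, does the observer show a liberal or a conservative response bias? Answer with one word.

conservative

z(H) = 0.755, z(FA) = -1.787
c = −½·(z(H) + z(FA)) = 0.516
c > 0 → conservative criterion (biased toward responding “no”).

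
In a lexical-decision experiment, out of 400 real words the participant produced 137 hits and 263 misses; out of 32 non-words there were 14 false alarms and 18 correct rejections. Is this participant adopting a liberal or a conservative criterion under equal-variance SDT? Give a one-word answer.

conservative

z(H) = -0.406, z(FA) = -0.157
c = −½·(z(H) + z(FA)) = 0.2815
c > 0 → conservative criterion (biased toward responding “no”).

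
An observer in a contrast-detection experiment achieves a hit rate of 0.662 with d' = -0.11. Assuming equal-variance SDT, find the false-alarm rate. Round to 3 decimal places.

z(hit rate) = z(0.662) = 0.4179
z(FA) = z(H) − d' = 0.4179 − (-0.11) = 0.5279
false-alarm rate = Φ(0.5279) = 0.7012

false-alarm rate = 0.701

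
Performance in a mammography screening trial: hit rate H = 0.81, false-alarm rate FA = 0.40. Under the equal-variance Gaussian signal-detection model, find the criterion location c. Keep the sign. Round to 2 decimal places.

Φ⁻¹(H) = 0.8779
Φ⁻¹(FA) = -0.2533
c = −½·[z(H) + z(FA)] = −0.5 × (0.8779 + (-0.2533)) = -0.3123

c = -0.31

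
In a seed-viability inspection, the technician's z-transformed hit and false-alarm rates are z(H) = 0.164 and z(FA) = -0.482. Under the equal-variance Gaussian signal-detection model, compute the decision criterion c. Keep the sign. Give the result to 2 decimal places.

c = 0.16

c = −½·[z(H) + z(FA)] = −½·(0.164 + (-0.482)) = 0.159
c > 0: the technician has a conservative response bias.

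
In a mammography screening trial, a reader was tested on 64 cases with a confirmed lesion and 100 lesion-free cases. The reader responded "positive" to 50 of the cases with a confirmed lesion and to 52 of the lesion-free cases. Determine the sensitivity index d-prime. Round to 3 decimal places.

d-prime = 0.726

H = 50/64 = 0.7812
FA = 52/100 = 0.5200
z(0.7812) = 0.7763, z(0.5200) = 0.0502
d' = z(H) − z(FA) = 0.7763 − 0.0502 = 0.7261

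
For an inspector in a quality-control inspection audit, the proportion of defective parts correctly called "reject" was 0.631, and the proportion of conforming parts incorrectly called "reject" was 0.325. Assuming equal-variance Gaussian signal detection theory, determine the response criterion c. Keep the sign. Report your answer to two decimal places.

c = 0.06

z(H) = z(0.631) = 0.3345
z(FA) = z(0.325) = -0.4538
c = −½·[z(H) + z(FA)] = −0.5 × (0.3345 + (-0.4538)) = 0.05965
c > 0: the inspector has a conservative response bias.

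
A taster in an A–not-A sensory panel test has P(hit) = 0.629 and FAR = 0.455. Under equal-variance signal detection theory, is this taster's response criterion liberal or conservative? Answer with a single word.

liberal

z(H) = 0.329, z(FA) = -0.113
c = −½·(z(H) + z(FA)) = -0.108
c < 0 → liberal criterion (biased toward responding “yes”).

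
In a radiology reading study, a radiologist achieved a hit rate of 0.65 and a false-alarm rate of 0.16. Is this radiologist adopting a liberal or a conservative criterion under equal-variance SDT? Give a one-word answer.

z(H) = 0.385, z(FA) = -0.994
c = −½·(z(H) + z(FA)) = 0.3045
c > 0 → conservative criterion (biased toward responding “no”).

conservative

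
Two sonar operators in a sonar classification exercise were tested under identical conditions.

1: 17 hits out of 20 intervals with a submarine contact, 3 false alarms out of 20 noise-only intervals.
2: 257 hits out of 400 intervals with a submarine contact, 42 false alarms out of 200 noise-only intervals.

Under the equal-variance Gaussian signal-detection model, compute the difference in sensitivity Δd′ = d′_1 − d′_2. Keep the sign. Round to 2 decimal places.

Δd′ = 0.90

1: z(0.8500) = 1.036, z(0.1500) = -1.036, d' = 2.072
2: z(0.6425) = 0.365, z(0.2100) = -0.806, d' = 1.171
Δd' = d'_1 − d'_2 = 2.072 − 1.171 = 0.901
1 has the higher sensitivity.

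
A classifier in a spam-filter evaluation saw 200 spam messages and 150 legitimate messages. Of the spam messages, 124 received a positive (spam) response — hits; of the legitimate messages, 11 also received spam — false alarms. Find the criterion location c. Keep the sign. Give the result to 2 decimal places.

c = 0.57

H = 124/200 = 0.6200
FA = 11/150 = 0.0733
z(H) = z(0.6200) = 0.3055
z(FA) = z(0.0733) = -1.4516
c = −½·[z(H) + z(FA)] = −0.5 × (0.3055 + (-1.4516)) = 0.57305
c > 0: the classifier has a conservative response bias.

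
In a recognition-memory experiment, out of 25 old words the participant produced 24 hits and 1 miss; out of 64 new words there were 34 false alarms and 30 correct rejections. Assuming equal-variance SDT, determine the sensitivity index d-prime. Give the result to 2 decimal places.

H = 24/25 = 0.9600
FA = 34/64 = 0.5312
z(H) = z(0.9600) = 1.751
z(FA) = z(0.5312) = 0.078
d' = z(H) − z(FA) = 1.751 − 0.078 = 1.673

d-prime = 1.67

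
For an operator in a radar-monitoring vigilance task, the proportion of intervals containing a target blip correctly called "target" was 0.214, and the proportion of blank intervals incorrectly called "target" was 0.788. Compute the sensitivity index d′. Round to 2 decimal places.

d′ = -1.59

z(0.214) = -0.7926, z(0.788) = 0.7995
d' = z(H) − z(FA) = -0.7926 − 0.7995 = -1.5921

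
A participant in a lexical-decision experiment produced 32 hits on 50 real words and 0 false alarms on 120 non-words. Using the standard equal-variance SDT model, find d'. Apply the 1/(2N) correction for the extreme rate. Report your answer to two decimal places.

d' = 3.00

The false-alarm rate is 0/120 = 0, so apply the 1/(2N) correction: FA → 1/(2·120) = 0.00417.
z(H) = z(0.64000) = 0.358
z(FA) = z(0.00417) = -2.638
d' = 0.358 − (-2.638) = 2.996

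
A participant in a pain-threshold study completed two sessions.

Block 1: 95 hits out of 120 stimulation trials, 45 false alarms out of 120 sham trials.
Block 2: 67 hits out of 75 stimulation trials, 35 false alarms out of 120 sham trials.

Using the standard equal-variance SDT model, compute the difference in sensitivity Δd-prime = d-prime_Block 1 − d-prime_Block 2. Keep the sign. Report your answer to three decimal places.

Δd-prime = -0.662

Block 1: z(0.7917) = 0.8123, z(0.3750) = -0.3186, d' = 1.1309
Block 2: z(0.8933) = 1.2443, z(0.2917) = -0.5484, d' = 1.7927
Δd' = d'_Block 1 − d'_Block 2 = 1.1309 − 1.7927 = -0.6618
Block 2 has the higher sensitivity.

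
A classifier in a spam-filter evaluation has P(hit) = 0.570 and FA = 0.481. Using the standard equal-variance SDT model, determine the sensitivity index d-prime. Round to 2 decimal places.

z(H) = z(0.570) = 0.1764
z(FA) = z(0.481) = -0.0476
d' = z(H) − z(FA) = 0.1764 − (-0.0476) = 0.2240

d-prime = 0.22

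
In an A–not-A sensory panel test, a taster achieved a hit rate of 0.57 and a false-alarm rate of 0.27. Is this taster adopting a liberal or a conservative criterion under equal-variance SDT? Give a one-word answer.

z(H) = 0.176, z(FA) = -0.613
c = −½·(z(H) + z(FA)) = 0.2185
c > 0 → conservative criterion (biased toward responding “no”).

conservative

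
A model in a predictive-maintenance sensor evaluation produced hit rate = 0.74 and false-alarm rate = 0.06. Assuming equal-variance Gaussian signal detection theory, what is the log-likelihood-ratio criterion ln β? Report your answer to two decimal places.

z(H) = 0.643
z(FA) = -1.555
ln β = −½·[z(H)² − z(FA)²] = −0.5 × (0.413 − 2.418) = 1.0025

ln β = 1.00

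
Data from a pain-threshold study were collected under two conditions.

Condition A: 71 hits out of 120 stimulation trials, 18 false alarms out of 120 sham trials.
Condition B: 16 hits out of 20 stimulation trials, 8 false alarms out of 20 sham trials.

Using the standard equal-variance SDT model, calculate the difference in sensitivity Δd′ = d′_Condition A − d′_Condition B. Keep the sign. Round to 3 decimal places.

Condition A: z(0.5917) = 0.2319, z(0.1500) = -1.0364, d' = 1.2683
Condition B: z(0.8000) = 0.8416, z(0.4000) = -0.2533, d' = 1.0949
Δd' = d'_Condition A − d'_Condition B = 1.2683 − 1.0949 = 0.1734
Condition A has the higher sensitivity.

Δd′ = 0.173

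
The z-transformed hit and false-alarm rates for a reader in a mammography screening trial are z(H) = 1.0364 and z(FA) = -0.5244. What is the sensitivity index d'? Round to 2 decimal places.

d' = 1.56

d' = z(H) − z(FA) = 1.0364 − (-0.5244) = 1.5608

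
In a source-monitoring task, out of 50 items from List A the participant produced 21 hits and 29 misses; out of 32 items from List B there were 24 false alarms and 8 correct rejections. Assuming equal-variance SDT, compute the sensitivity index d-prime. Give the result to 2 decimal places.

d-prime = -0.88

H = 21/50 = 0.4200
FA = 24/32 = 0.7500
z(H) = -0.202
z(FA) = 0.674
d' = z(H) − z(FA) = -0.202 − 0.674 = -0.876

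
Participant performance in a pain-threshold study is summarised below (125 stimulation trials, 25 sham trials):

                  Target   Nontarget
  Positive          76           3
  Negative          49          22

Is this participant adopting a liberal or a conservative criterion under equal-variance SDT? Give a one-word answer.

conservative

z(H) = 0.274, z(FA) = -1.175
c = −½·(z(H) + z(FA)) = 0.4505
c > 0 → conservative criterion (biased toward responding “no”).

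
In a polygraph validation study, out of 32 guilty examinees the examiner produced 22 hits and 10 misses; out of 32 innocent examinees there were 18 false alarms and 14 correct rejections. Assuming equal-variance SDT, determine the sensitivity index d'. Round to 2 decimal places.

H = 22/32 = 0.6875
FA = 18/32 = 0.5625
z(H) = z(0.6875) = 0.4888
z(FA) = z(0.5625) = 0.1573
d' = z(H) − z(FA) = 0.4888 − 0.1573 = 0.3315

d' = 0.33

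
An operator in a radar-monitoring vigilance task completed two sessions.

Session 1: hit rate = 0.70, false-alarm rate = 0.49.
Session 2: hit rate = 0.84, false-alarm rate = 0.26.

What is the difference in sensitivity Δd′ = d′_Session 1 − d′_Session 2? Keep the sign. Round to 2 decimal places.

Session 1: z(0.70) = 0.524, z(0.49) = -0.025, d' = 0.549
Session 2: z(0.84) = 0.994, z(0.26) = -0.643, d' = 1.637
Δd' = d'_Session 1 − d'_Session 2 = 0.549 − 1.637 = -1.088
Session 2 has the higher sensitivity.

Δd′ = -1.09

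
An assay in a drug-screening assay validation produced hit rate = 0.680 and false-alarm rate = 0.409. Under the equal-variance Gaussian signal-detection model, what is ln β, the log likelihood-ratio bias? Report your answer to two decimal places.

z(H) = 0.468
z(FA) = -0.230
ln β = −½·[z(H)² − z(FA)²] = −0.5 × (0.219 − 0.053) = -0.083

ln β = -0.08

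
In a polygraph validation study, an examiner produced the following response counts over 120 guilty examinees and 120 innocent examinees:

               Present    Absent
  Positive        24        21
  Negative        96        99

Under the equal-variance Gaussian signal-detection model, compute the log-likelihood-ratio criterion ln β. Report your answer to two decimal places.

ln β = 0.08

H = 24/120 = 0.2000
FA = 21/120 = 0.1750
z(H) = -0.842
z(FA) = -0.935
ln β = −½·[z(H)² − z(FA)²] = −0.5 × (0.709 − 0.874) = 0.0825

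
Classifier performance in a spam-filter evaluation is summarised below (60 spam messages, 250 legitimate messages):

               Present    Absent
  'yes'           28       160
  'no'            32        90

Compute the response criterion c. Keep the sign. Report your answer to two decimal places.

H = 28/60 = 0.4667
FA = 160/250 = 0.6400
z(H) = z(0.4667) = -0.084
z(FA) = z(0.6400) = 0.358
c = −½·[z(H) + z(FA)] = −0.5 × (-0.084 + 0.358) = -0.137
c < 0: the classifier has a liberal response bias.

c = -0.14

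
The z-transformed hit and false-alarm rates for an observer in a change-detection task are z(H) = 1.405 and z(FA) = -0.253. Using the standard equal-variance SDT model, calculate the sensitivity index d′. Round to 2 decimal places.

d' = z(H) − z(FA) = 1.405 − (-0.253) = 1.658

d′ = 1.66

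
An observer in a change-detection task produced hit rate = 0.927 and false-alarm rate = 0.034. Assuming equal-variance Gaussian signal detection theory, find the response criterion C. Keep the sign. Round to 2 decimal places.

C = 0.19

z(0.927) = 1.454, z(0.034) = -1.825
c = −½·[z(H) + z(FA)] = −0.5 × (1.454 + (-1.825)) = 0.1855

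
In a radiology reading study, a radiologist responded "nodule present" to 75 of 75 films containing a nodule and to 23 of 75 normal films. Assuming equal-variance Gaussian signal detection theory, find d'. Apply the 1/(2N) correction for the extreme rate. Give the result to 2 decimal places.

d' = 2.98

The hit rate is 75/75 = 1, so apply the 1/(2N) correction: H → 1 − 1/(2·75) = 0.99333.
z(H) = z(0.99333) = 2.475
z(FA) = z(0.30667) = -0.505
d' = 2.475 − (-0.505) = 2.980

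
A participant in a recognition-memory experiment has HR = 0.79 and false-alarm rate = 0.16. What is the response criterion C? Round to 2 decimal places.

z(H) = z(0.79) = 0.806
z(FA) = z(0.16) = -0.994
c = −½·[z(H) + z(FA)] = −0.5 × (0.806 + (-0.994)) = 0.094
c > 0: the participant has a conservative response bias.

C = 0.09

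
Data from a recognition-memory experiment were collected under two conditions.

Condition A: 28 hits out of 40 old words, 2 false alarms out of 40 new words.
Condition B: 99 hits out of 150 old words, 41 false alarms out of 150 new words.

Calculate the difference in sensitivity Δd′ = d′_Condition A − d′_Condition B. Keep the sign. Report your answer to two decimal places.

Condition A: z(0.7000) = 0.524, z(0.0500) = -1.645, d' = 2.169
Condition B: z(0.6600) = 0.412, z(0.2733) = -0.603, d' = 1.015
Δd' = d'_Condition A − d'_Condition B = 2.169 − 1.015 = 1.154
Condition A has the higher sensitivity.

Δd′ = 1.15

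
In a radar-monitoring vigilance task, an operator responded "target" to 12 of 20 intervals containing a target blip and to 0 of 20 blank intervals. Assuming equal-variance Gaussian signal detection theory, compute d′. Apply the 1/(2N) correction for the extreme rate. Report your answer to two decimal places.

The false-alarm rate is 0/20 = 0, so apply the 1/(2N) correction: FA → 1/(2·20) = 0.02500.
z(H) = z(0.60000) = 0.253
z(FA) = z(0.02500) = -1.960
d' = 0.253 − (-1.960) = 2.213

d′ = 2.21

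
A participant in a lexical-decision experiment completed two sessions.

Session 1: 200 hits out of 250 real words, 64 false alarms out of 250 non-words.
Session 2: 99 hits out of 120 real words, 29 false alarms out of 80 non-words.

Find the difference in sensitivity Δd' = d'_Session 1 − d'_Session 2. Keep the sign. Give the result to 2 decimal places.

Session 1: z(0.8000) = 0.842, z(0.2560) = -0.656, d' = 1.498
Session 2: z(0.8250) = 0.935, z(0.3625) = -0.352, d' = 1.287
Δd' = d'_Session 1 − d'_Session 2 = 1.498 − 1.287 = 0.211
Session 1 has the higher sensitivity.

Δd' = 0.21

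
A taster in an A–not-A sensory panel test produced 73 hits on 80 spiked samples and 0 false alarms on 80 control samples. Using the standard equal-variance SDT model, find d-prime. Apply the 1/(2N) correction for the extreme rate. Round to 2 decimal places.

d-prime = 3.85

The false-alarm rate is 0/80 = 0, so apply the 1/(2N) correction: FA → 1/(2·80) = 0.00625.
z(H) = z(0.91250) = 1.356
z(FA) = z(0.00625) = -2.498
d' = 1.356 − (-2.498) = 3.854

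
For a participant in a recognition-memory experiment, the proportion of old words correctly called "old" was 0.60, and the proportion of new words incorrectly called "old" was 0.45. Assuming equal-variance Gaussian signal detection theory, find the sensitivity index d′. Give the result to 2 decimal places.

d′ = 0.38

z(H) = 0.253
z(FA) = -0.126
d' = z(H) − z(FA) = 0.253 − (-0.126) = 0.379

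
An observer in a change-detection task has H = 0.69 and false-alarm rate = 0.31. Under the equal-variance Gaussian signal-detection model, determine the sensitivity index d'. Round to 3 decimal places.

Φ⁻¹(H) = Φ⁻¹(0.69) = 0.4959
Φ⁻¹(FA) = Φ⁻¹(0.31) = -0.4959
d' = z(H) − z(FA) = 0.4959 − (-0.4959) = 0.9918

d' = 0.992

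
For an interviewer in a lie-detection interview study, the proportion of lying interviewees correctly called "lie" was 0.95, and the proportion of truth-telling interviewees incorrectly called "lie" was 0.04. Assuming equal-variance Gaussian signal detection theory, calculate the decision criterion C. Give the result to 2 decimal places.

C = 0.05

z(H) = 1.6449
z(FA) = -1.7507
c = −½·[z(H) + z(FA)] = −0.5 × (1.6449 + (-1.7507)) = 0.0529
c > 0: the interviewer has a conservative response bias.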